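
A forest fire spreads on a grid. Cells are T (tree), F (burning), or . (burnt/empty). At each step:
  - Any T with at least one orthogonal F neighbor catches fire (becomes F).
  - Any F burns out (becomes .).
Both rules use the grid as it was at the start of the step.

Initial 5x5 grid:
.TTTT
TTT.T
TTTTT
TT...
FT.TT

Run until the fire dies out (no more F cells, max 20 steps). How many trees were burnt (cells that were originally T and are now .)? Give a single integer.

Step 1: +2 fires, +1 burnt (F count now 2)
Step 2: +2 fires, +2 burnt (F count now 2)
Step 3: +2 fires, +2 burnt (F count now 2)
Step 4: +2 fires, +2 burnt (F count now 2)
Step 5: +3 fires, +2 burnt (F count now 3)
Step 6: +2 fires, +3 burnt (F count now 2)
Step 7: +2 fires, +2 burnt (F count now 2)
Step 8: +1 fires, +2 burnt (F count now 1)
Step 9: +0 fires, +1 burnt (F count now 0)
Fire out after step 9
Initially T: 18, now '.': 23
Total burnt (originally-T cells now '.'): 16

Answer: 16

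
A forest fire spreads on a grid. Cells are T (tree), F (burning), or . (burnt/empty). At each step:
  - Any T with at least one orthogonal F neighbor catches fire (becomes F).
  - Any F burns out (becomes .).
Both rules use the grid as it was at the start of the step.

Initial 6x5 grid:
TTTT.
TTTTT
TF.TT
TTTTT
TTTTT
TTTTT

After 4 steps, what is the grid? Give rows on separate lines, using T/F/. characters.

Step 1: 3 trees catch fire, 1 burn out
  TTTT.
  TFTTT
  F..TT
  TFTTT
  TTTTT
  TTTTT
Step 2: 6 trees catch fire, 3 burn out
  TFTT.
  F.FTT
  ...TT
  F.FTT
  TFTTT
  TTTTT
Step 3: 7 trees catch fire, 6 burn out
  F.FT.
  ...FT
  ...TT
  ...FT
  F.FTT
  TFTTT
Step 4: 7 trees catch fire, 7 burn out
  ...F.
  ....F
  ...FT
  ....F
  ...FT
  F.FTT

...F.
....F
...FT
....F
...FT
F.FTT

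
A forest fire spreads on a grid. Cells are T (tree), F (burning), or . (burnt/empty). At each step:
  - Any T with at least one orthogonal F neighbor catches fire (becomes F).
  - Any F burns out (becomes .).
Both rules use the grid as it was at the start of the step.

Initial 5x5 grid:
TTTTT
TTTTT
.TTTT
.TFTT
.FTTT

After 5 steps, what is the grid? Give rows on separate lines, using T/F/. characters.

Step 1: 4 trees catch fire, 2 burn out
  TTTTT
  TTTTT
  .TFTT
  .F.FT
  ..FTT
Step 2: 5 trees catch fire, 4 burn out
  TTTTT
  TTFTT
  .F.FT
  ....F
  ...FT
Step 3: 5 trees catch fire, 5 burn out
  TTFTT
  TF.FT
  ....F
  .....
  ....F
Step 4: 4 trees catch fire, 5 burn out
  TF.FT
  F...F
  .....
  .....
  .....
Step 5: 2 trees catch fire, 4 burn out
  F...F
  .....
  .....
  .....
  .....

F...F
.....
.....
.....
.....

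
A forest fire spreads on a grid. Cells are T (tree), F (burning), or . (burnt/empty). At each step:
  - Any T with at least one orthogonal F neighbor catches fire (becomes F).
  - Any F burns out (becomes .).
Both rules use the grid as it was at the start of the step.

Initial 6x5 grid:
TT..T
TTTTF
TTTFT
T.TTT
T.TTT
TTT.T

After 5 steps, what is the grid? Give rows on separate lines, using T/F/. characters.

Step 1: 5 trees catch fire, 2 burn out
  TT..F
  TTTF.
  TTF.F
  T.TFT
  T.TTT
  TTT.T
Step 2: 5 trees catch fire, 5 burn out
  TT...
  TTF..
  TF...
  T.F.F
  T.TFT
  TTT.T
Step 3: 4 trees catch fire, 5 burn out
  TT...
  TF...
  F....
  T....
  T.F.F
  TTT.T
Step 4: 5 trees catch fire, 4 burn out
  TF...
  F....
  .....
  F....
  T....
  TTF.F
Step 5: 3 trees catch fire, 5 burn out
  F....
  .....
  .....
  .....
  F....
  TF...

F....
.....
.....
.....
F....
TF...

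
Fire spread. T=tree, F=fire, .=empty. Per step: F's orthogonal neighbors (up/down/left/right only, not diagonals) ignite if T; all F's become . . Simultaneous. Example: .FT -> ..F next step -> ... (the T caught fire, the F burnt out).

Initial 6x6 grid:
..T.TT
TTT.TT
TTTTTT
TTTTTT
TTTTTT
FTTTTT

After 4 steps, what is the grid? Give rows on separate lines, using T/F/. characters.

Step 1: 2 trees catch fire, 1 burn out
  ..T.TT
  TTT.TT
  TTTTTT
  TTTTTT
  FTTTTT
  .FTTTT
Step 2: 3 trees catch fire, 2 burn out
  ..T.TT
  TTT.TT
  TTTTTT
  FTTTTT
  .FTTTT
  ..FTTT
Step 3: 4 trees catch fire, 3 burn out
  ..T.TT
  TTT.TT
  FTTTTT
  .FTTTT
  ..FTTT
  ...FTT
Step 4: 5 trees catch fire, 4 burn out
  ..T.TT
  FTT.TT
  .FTTTT
  ..FTTT
  ...FTT
  ....FT

..T.TT
FTT.TT
.FTTTT
..FTTT
...FTT
....FT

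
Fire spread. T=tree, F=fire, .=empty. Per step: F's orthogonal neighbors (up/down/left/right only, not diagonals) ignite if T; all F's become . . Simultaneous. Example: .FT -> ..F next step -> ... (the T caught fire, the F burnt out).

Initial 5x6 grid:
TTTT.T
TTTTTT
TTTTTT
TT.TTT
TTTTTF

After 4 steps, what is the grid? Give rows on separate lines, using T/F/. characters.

Step 1: 2 trees catch fire, 1 burn out
  TTTT.T
  TTTTTT
  TTTTTT
  TT.TTF
  TTTTF.
Step 2: 3 trees catch fire, 2 burn out
  TTTT.T
  TTTTTT
  TTTTTF
  TT.TF.
  TTTF..
Step 3: 4 trees catch fire, 3 burn out
  TTTT.T
  TTTTTF
  TTTTF.
  TT.F..
  TTF...
Step 4: 4 trees catch fire, 4 burn out
  TTTT.F
  TTTTF.
  TTTF..
  TT....
  TF....

TTTT.F
TTTTF.
TTTF..
TT....
TF....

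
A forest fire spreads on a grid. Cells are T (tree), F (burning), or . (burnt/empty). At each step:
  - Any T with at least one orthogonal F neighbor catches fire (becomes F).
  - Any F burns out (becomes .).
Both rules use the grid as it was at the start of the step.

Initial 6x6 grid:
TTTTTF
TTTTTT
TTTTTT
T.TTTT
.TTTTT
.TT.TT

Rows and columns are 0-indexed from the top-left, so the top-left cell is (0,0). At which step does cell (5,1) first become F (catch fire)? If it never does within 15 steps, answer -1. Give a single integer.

Step 1: cell (5,1)='T' (+2 fires, +1 burnt)
Step 2: cell (5,1)='T' (+3 fires, +2 burnt)
Step 3: cell (5,1)='T' (+4 fires, +3 burnt)
Step 4: cell (5,1)='T' (+5 fires, +4 burnt)
Step 5: cell (5,1)='T' (+6 fires, +5 burnt)
Step 6: cell (5,1)='T' (+5 fires, +6 burnt)
Step 7: cell (5,1)='T' (+2 fires, +5 burnt)
Step 8: cell (5,1)='T' (+3 fires, +2 burnt)
Step 9: cell (5,1)='F' (+1 fires, +3 burnt)
  -> target ignites at step 9
Step 10: cell (5,1)='.' (+0 fires, +1 burnt)
  fire out at step 10

9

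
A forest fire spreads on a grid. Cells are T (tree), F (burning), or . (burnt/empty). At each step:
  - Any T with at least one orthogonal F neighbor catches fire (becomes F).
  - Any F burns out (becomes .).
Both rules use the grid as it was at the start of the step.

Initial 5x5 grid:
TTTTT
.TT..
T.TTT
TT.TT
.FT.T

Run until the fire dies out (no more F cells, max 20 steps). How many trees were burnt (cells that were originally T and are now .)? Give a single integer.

Step 1: +2 fires, +1 burnt (F count now 2)
Step 2: +1 fires, +2 burnt (F count now 1)
Step 3: +1 fires, +1 burnt (F count now 1)
Step 4: +0 fires, +1 burnt (F count now 0)
Fire out after step 4
Initially T: 17, now '.': 12
Total burnt (originally-T cells now '.'): 4

Answer: 4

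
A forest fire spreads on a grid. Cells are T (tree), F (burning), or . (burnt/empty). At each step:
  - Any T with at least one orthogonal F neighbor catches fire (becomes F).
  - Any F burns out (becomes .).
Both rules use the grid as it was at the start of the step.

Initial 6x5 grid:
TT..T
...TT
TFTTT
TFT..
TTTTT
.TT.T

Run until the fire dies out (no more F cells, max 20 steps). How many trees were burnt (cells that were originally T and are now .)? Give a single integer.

Step 1: +5 fires, +2 burnt (F count now 5)
Step 2: +4 fires, +5 burnt (F count now 4)
Step 3: +4 fires, +4 burnt (F count now 4)
Step 4: +2 fires, +4 burnt (F count now 2)
Step 5: +2 fires, +2 burnt (F count now 2)
Step 6: +0 fires, +2 burnt (F count now 0)
Fire out after step 6
Initially T: 19, now '.': 28
Total burnt (originally-T cells now '.'): 17

Answer: 17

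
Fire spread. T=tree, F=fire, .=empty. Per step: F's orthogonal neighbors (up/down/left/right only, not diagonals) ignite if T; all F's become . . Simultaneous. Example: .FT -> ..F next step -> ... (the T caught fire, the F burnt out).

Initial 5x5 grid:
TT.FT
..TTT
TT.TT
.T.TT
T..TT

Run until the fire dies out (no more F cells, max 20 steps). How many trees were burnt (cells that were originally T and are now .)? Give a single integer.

Step 1: +2 fires, +1 burnt (F count now 2)
Step 2: +3 fires, +2 burnt (F count now 3)
Step 3: +2 fires, +3 burnt (F count now 2)
Step 4: +2 fires, +2 burnt (F count now 2)
Step 5: +1 fires, +2 burnt (F count now 1)
Step 6: +0 fires, +1 burnt (F count now 0)
Fire out after step 6
Initially T: 16, now '.': 19
Total burnt (originally-T cells now '.'): 10

Answer: 10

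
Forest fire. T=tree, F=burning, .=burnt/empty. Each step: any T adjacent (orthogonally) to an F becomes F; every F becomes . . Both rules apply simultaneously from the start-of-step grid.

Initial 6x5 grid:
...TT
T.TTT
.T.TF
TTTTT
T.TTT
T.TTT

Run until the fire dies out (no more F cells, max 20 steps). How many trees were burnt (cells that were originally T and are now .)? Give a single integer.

Step 1: +3 fires, +1 burnt (F count now 3)
Step 2: +4 fires, +3 burnt (F count now 4)
Step 3: +5 fires, +4 burnt (F count now 5)
Step 4: +3 fires, +5 burnt (F count now 3)
Step 5: +3 fires, +3 burnt (F count now 3)
Step 6: +1 fires, +3 burnt (F count now 1)
Step 7: +1 fires, +1 burnt (F count now 1)
Step 8: +0 fires, +1 burnt (F count now 0)
Fire out after step 8
Initially T: 21, now '.': 29
Total burnt (originally-T cells now '.'): 20

Answer: 20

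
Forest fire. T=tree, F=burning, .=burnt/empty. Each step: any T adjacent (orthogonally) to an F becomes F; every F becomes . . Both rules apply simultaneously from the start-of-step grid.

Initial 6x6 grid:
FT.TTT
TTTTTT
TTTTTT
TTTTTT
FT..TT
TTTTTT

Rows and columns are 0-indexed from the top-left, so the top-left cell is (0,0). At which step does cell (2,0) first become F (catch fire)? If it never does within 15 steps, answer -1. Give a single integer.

Step 1: cell (2,0)='T' (+5 fires, +2 burnt)
Step 2: cell (2,0)='F' (+4 fires, +5 burnt)
  -> target ignites at step 2
Step 3: cell (2,0)='.' (+4 fires, +4 burnt)
Step 4: cell (2,0)='.' (+4 fires, +4 burnt)
Step 5: cell (2,0)='.' (+5 fires, +4 burnt)
Step 6: cell (2,0)='.' (+6 fires, +5 burnt)
Step 7: cell (2,0)='.' (+3 fires, +6 burnt)
Step 8: cell (2,0)='.' (+0 fires, +3 burnt)
  fire out at step 8

2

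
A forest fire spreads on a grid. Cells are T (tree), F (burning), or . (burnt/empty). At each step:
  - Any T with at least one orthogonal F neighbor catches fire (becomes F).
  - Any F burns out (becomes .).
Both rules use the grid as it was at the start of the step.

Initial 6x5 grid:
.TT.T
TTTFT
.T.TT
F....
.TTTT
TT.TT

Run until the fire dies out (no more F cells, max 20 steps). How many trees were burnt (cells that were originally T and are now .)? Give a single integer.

Answer: 10

Derivation:
Step 1: +3 fires, +2 burnt (F count now 3)
Step 2: +4 fires, +3 burnt (F count now 4)
Step 3: +3 fires, +4 burnt (F count now 3)
Step 4: +0 fires, +3 burnt (F count now 0)
Fire out after step 4
Initially T: 18, now '.': 22
Total burnt (originally-T cells now '.'): 10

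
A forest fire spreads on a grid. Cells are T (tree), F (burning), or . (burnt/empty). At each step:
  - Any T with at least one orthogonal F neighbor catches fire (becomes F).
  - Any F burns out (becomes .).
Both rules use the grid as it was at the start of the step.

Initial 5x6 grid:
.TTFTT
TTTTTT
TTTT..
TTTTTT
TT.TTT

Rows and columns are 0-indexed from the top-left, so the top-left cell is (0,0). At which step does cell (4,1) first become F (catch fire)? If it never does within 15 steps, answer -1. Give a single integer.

Step 1: cell (4,1)='T' (+3 fires, +1 burnt)
Step 2: cell (4,1)='T' (+5 fires, +3 burnt)
Step 3: cell (4,1)='T' (+4 fires, +5 burnt)
Step 4: cell (4,1)='T' (+5 fires, +4 burnt)
Step 5: cell (4,1)='T' (+4 fires, +5 burnt)
Step 6: cell (4,1)='F' (+3 fires, +4 burnt)
  -> target ignites at step 6
Step 7: cell (4,1)='.' (+1 fires, +3 burnt)
Step 8: cell (4,1)='.' (+0 fires, +1 burnt)
  fire out at step 8

6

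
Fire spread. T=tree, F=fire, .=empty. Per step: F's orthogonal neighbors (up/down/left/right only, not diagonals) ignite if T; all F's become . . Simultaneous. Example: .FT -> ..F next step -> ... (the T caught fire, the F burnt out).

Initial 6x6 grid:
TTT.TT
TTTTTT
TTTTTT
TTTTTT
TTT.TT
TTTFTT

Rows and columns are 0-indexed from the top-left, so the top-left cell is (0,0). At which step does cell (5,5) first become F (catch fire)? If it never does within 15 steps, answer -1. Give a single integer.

Step 1: cell (5,5)='T' (+2 fires, +1 burnt)
Step 2: cell (5,5)='F' (+4 fires, +2 burnt)
  -> target ignites at step 2
Step 3: cell (5,5)='.' (+5 fires, +4 burnt)
Step 4: cell (5,5)='.' (+6 fires, +5 burnt)
Step 5: cell (5,5)='.' (+6 fires, +6 burnt)
Step 6: cell (5,5)='.' (+6 fires, +6 burnt)
Step 7: cell (5,5)='.' (+3 fires, +6 burnt)
Step 8: cell (5,5)='.' (+1 fires, +3 burnt)
Step 9: cell (5,5)='.' (+0 fires, +1 burnt)
  fire out at step 9

2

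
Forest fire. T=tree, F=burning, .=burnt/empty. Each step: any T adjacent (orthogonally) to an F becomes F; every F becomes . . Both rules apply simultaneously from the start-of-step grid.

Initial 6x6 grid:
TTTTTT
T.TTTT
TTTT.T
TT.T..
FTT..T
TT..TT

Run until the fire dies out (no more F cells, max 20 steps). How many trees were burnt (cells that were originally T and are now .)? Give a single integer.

Step 1: +3 fires, +1 burnt (F count now 3)
Step 2: +4 fires, +3 burnt (F count now 4)
Step 3: +2 fires, +4 burnt (F count now 2)
Step 4: +2 fires, +2 burnt (F count now 2)
Step 5: +3 fires, +2 burnt (F count now 3)
Step 6: +3 fires, +3 burnt (F count now 3)
Step 7: +2 fires, +3 burnt (F count now 2)
Step 8: +2 fires, +2 burnt (F count now 2)
Step 9: +2 fires, +2 burnt (F count now 2)
Step 10: +0 fires, +2 burnt (F count now 0)
Fire out after step 10
Initially T: 26, now '.': 33
Total burnt (originally-T cells now '.'): 23

Answer: 23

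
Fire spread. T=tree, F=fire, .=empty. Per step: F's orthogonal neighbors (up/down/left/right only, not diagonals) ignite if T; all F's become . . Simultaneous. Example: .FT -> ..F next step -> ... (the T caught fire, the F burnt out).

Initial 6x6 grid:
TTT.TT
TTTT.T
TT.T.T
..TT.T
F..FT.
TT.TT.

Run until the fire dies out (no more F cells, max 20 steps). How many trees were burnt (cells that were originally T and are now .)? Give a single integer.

Step 1: +4 fires, +2 burnt (F count now 4)
Step 2: +4 fires, +4 burnt (F count now 4)
Step 3: +1 fires, +4 burnt (F count now 1)
Step 4: +1 fires, +1 burnt (F count now 1)
Step 5: +2 fires, +1 burnt (F count now 2)
Step 6: +3 fires, +2 burnt (F count now 3)
Step 7: +2 fires, +3 burnt (F count now 2)
Step 8: +0 fires, +2 burnt (F count now 0)
Fire out after step 8
Initially T: 22, now '.': 31
Total burnt (originally-T cells now '.'): 17

Answer: 17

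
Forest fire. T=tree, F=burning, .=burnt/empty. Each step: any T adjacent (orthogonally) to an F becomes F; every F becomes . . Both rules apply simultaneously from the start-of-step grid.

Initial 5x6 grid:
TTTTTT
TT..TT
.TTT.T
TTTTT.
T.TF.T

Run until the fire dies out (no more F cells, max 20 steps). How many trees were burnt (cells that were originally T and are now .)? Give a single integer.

Step 1: +2 fires, +1 burnt (F count now 2)
Step 2: +3 fires, +2 burnt (F count now 3)
Step 3: +2 fires, +3 burnt (F count now 2)
Step 4: +2 fires, +2 burnt (F count now 2)
Step 5: +2 fires, +2 burnt (F count now 2)
Step 6: +2 fires, +2 burnt (F count now 2)
Step 7: +2 fires, +2 burnt (F count now 2)
Step 8: +1 fires, +2 burnt (F count now 1)
Step 9: +1 fires, +1 burnt (F count now 1)
Step 10: +2 fires, +1 burnt (F count now 2)
Step 11: +1 fires, +2 burnt (F count now 1)
Step 12: +1 fires, +1 burnt (F count now 1)
Step 13: +0 fires, +1 burnt (F count now 0)
Fire out after step 13
Initially T: 22, now '.': 29
Total burnt (originally-T cells now '.'): 21

Answer: 21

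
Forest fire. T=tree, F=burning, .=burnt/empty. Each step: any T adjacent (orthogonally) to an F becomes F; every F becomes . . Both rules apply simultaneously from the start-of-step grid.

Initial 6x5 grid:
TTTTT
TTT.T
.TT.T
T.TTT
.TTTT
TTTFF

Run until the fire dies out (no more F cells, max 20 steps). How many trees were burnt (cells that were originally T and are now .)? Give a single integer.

Step 1: +3 fires, +2 burnt (F count now 3)
Step 2: +4 fires, +3 burnt (F count now 4)
Step 3: +4 fires, +4 burnt (F count now 4)
Step 4: +2 fires, +4 burnt (F count now 2)
Step 5: +3 fires, +2 burnt (F count now 3)
Step 6: +3 fires, +3 burnt (F count now 3)
Step 7: +2 fires, +3 burnt (F count now 2)
Step 8: +1 fires, +2 burnt (F count now 1)
Step 9: +0 fires, +1 burnt (F count now 0)
Fire out after step 9
Initially T: 23, now '.': 29
Total burnt (originally-T cells now '.'): 22

Answer: 22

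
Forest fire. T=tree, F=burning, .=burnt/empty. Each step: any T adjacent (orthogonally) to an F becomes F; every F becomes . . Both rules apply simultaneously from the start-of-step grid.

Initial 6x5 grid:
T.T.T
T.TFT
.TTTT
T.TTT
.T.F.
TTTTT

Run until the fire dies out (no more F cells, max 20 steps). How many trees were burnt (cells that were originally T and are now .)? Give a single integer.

Step 1: +5 fires, +2 burnt (F count now 5)
Step 2: +8 fires, +5 burnt (F count now 8)
Step 3: +2 fires, +8 burnt (F count now 2)
Step 4: +2 fires, +2 burnt (F count now 2)
Step 5: +0 fires, +2 burnt (F count now 0)
Fire out after step 5
Initially T: 20, now '.': 27
Total burnt (originally-T cells now '.'): 17

Answer: 17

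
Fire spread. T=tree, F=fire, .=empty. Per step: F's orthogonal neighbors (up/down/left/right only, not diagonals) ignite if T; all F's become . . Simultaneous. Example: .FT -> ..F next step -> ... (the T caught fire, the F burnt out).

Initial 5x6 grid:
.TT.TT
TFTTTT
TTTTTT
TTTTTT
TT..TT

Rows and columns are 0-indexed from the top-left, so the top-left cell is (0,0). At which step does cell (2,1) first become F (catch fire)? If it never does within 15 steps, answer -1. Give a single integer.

Step 1: cell (2,1)='F' (+4 fires, +1 burnt)
  -> target ignites at step 1
Step 2: cell (2,1)='.' (+5 fires, +4 burnt)
Step 3: cell (2,1)='.' (+5 fires, +5 burnt)
Step 4: cell (2,1)='.' (+5 fires, +5 burnt)
Step 5: cell (2,1)='.' (+3 fires, +5 burnt)
Step 6: cell (2,1)='.' (+2 fires, +3 burnt)
Step 7: cell (2,1)='.' (+1 fires, +2 burnt)
Step 8: cell (2,1)='.' (+0 fires, +1 burnt)
  fire out at step 8

1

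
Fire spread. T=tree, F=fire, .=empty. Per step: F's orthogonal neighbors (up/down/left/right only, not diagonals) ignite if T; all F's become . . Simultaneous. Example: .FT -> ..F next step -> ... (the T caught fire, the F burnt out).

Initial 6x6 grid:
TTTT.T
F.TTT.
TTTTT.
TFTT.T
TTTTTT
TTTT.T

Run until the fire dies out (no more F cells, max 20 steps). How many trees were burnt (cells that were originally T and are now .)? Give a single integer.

Step 1: +6 fires, +2 burnt (F count now 6)
Step 2: +6 fires, +6 burnt (F count now 6)
Step 3: +6 fires, +6 burnt (F count now 6)
Step 4: +5 fires, +6 burnt (F count now 5)
Step 5: +2 fires, +5 burnt (F count now 2)
Step 6: +2 fires, +2 burnt (F count now 2)
Step 7: +0 fires, +2 burnt (F count now 0)
Fire out after step 7
Initially T: 28, now '.': 35
Total burnt (originally-T cells now '.'): 27

Answer: 27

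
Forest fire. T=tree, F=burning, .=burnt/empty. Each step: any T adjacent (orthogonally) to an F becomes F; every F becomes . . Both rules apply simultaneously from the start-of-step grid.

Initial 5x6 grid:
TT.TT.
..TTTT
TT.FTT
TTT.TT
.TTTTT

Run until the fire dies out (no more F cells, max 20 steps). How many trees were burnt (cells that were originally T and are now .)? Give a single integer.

Answer: 20

Derivation:
Step 1: +2 fires, +1 burnt (F count now 2)
Step 2: +5 fires, +2 burnt (F count now 5)
Step 3: +4 fires, +5 burnt (F count now 4)
Step 4: +2 fires, +4 burnt (F count now 2)
Step 5: +1 fires, +2 burnt (F count now 1)
Step 6: +2 fires, +1 burnt (F count now 2)
Step 7: +1 fires, +2 burnt (F count now 1)
Step 8: +2 fires, +1 burnt (F count now 2)
Step 9: +1 fires, +2 burnt (F count now 1)
Step 10: +0 fires, +1 burnt (F count now 0)
Fire out after step 10
Initially T: 22, now '.': 28
Total burnt (originally-T cells now '.'): 20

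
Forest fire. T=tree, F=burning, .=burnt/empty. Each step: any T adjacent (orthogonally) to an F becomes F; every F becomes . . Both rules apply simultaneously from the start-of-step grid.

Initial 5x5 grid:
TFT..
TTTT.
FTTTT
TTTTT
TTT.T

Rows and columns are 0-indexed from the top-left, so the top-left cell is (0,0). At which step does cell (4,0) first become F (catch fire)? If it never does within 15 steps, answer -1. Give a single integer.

Step 1: cell (4,0)='T' (+6 fires, +2 burnt)
Step 2: cell (4,0)='F' (+4 fires, +6 burnt)
  -> target ignites at step 2
Step 3: cell (4,0)='.' (+4 fires, +4 burnt)
Step 4: cell (4,0)='.' (+3 fires, +4 burnt)
Step 5: cell (4,0)='.' (+1 fires, +3 burnt)
Step 6: cell (4,0)='.' (+1 fires, +1 burnt)
Step 7: cell (4,0)='.' (+0 fires, +1 burnt)
  fire out at step 7

2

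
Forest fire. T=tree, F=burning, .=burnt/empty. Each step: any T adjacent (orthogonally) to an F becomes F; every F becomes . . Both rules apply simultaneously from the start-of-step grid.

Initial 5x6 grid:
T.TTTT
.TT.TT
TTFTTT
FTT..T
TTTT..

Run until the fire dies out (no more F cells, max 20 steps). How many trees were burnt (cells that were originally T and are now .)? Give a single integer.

Answer: 20

Derivation:
Step 1: +7 fires, +2 burnt (F count now 7)
Step 2: +5 fires, +7 burnt (F count now 5)
Step 3: +4 fires, +5 burnt (F count now 4)
Step 4: +3 fires, +4 burnt (F count now 3)
Step 5: +1 fires, +3 burnt (F count now 1)
Step 6: +0 fires, +1 burnt (F count now 0)
Fire out after step 6
Initially T: 21, now '.': 29
Total burnt (originally-T cells now '.'): 20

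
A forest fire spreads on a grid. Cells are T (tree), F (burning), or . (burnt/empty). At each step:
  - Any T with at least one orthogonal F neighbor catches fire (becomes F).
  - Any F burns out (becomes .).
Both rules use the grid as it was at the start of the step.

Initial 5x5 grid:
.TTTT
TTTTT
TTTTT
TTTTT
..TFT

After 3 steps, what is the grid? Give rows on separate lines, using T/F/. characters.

Step 1: 3 trees catch fire, 1 burn out
  .TTTT
  TTTTT
  TTTTT
  TTTFT
  ..F.F
Step 2: 3 trees catch fire, 3 burn out
  .TTTT
  TTTTT
  TTTFT
  TTF.F
  .....
Step 3: 4 trees catch fire, 3 burn out
  .TTTT
  TTTFT
  TTF.F
  TF...
  .....

.TTTT
TTTFT
TTF.F
TF...
.....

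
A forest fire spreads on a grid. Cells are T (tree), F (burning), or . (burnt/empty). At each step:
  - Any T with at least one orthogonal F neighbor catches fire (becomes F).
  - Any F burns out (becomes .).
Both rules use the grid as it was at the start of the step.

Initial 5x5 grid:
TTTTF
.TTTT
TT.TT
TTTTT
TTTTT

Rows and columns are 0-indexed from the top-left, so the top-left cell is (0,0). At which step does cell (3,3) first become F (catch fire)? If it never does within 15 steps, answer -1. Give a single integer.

Step 1: cell (3,3)='T' (+2 fires, +1 burnt)
Step 2: cell (3,3)='T' (+3 fires, +2 burnt)
Step 3: cell (3,3)='T' (+4 fires, +3 burnt)
Step 4: cell (3,3)='F' (+4 fires, +4 burnt)
  -> target ignites at step 4
Step 5: cell (3,3)='.' (+3 fires, +4 burnt)
Step 6: cell (3,3)='.' (+3 fires, +3 burnt)
Step 7: cell (3,3)='.' (+2 fires, +3 burnt)
Step 8: cell (3,3)='.' (+1 fires, +2 burnt)
Step 9: cell (3,3)='.' (+0 fires, +1 burnt)
  fire out at step 9

4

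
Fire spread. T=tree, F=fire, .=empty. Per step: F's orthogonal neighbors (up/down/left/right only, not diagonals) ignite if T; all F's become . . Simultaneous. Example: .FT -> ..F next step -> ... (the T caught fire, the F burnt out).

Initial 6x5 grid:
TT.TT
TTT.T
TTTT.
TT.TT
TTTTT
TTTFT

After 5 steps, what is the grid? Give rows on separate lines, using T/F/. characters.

Step 1: 3 trees catch fire, 1 burn out
  TT.TT
  TTT.T
  TTTT.
  TT.TT
  TTTFT
  TTF.F
Step 2: 4 trees catch fire, 3 burn out
  TT.TT
  TTT.T
  TTTT.
  TT.FT
  TTF.F
  TF...
Step 3: 4 trees catch fire, 4 burn out
  TT.TT
  TTT.T
  TTTF.
  TT..F
  TF...
  F....
Step 4: 3 trees catch fire, 4 burn out
  TT.TT
  TTT.T
  TTF..
  TF...
  F....
  .....
Step 5: 3 trees catch fire, 3 burn out
  TT.TT
  TTF.T
  TF...
  F....
  .....
  .....

TT.TT
TTF.T
TF...
F....
.....
.....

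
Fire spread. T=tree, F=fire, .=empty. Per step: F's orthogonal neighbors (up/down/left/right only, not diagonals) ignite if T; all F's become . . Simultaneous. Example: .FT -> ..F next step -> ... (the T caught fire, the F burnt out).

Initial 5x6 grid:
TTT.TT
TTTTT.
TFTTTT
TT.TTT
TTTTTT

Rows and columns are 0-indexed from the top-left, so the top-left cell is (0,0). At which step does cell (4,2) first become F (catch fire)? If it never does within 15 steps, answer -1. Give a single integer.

Step 1: cell (4,2)='T' (+4 fires, +1 burnt)
Step 2: cell (4,2)='T' (+6 fires, +4 burnt)
Step 3: cell (4,2)='F' (+7 fires, +6 burnt)
  -> target ignites at step 3
Step 4: cell (4,2)='.' (+4 fires, +7 burnt)
Step 5: cell (4,2)='.' (+3 fires, +4 burnt)
Step 6: cell (4,2)='.' (+2 fires, +3 burnt)
Step 7: cell (4,2)='.' (+0 fires, +2 burnt)
  fire out at step 7

3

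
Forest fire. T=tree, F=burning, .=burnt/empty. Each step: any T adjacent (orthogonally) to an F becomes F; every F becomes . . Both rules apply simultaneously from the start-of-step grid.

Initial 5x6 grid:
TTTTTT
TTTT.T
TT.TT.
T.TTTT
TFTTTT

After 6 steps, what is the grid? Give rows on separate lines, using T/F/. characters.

Step 1: 2 trees catch fire, 1 burn out
  TTTTTT
  TTTT.T
  TT.TT.
  T.TTTT
  F.FTTT
Step 2: 3 trees catch fire, 2 burn out
  TTTTTT
  TTTT.T
  TT.TT.
  F.FTTT
  ...FTT
Step 3: 3 trees catch fire, 3 burn out
  TTTTTT
  TTTT.T
  FT.TT.
  ...FTT
  ....FT
Step 4: 5 trees catch fire, 3 burn out
  TTTTTT
  FTTT.T
  .F.FT.
  ....FT
  .....F
Step 5: 5 trees catch fire, 5 burn out
  FTTTTT
  .FTF.T
  ....F.
  .....F
  ......
Step 6: 3 trees catch fire, 5 burn out
  .FTFTT
  ..F..T
  ......
  ......
  ......

.FTFTT
..F..T
......
......
......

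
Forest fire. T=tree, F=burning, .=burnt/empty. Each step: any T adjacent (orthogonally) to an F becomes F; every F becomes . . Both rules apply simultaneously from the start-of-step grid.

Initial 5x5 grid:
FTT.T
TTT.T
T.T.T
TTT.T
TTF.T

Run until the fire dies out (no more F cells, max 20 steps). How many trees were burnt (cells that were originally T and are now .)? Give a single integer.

Step 1: +4 fires, +2 burnt (F count now 4)
Step 2: +6 fires, +4 burnt (F count now 6)
Step 3: +2 fires, +6 burnt (F count now 2)
Step 4: +0 fires, +2 burnt (F count now 0)
Fire out after step 4
Initially T: 17, now '.': 20
Total burnt (originally-T cells now '.'): 12

Answer: 12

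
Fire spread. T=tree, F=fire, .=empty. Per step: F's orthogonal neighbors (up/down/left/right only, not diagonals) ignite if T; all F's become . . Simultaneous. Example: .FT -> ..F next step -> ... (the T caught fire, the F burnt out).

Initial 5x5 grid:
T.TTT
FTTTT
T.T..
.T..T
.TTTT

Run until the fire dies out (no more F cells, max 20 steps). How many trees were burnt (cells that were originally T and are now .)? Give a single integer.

Answer: 10

Derivation:
Step 1: +3 fires, +1 burnt (F count now 3)
Step 2: +1 fires, +3 burnt (F count now 1)
Step 3: +3 fires, +1 burnt (F count now 3)
Step 4: +2 fires, +3 burnt (F count now 2)
Step 5: +1 fires, +2 burnt (F count now 1)
Step 6: +0 fires, +1 burnt (F count now 0)
Fire out after step 6
Initially T: 16, now '.': 19
Total burnt (originally-T cells now '.'): 10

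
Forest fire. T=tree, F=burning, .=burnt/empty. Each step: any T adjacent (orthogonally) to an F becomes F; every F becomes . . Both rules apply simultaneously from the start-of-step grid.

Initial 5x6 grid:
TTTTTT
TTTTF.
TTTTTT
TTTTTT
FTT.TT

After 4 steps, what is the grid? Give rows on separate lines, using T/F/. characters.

Step 1: 5 trees catch fire, 2 burn out
  TTTTFT
  TTTF..
  TTTTFT
  FTTTTT
  .FT.TT
Step 2: 9 trees catch fire, 5 burn out
  TTTF.F
  TTF...
  FTTF.F
  .FTTFT
  ..F.TT
Step 3: 9 trees catch fire, 9 burn out
  TTF...
  FF....
  .FF...
  ..FF.F
  ....FT
Step 4: 3 trees catch fire, 9 burn out
  FF....
  ......
  ......
  ......
  .....F

FF....
......
......
......
.....F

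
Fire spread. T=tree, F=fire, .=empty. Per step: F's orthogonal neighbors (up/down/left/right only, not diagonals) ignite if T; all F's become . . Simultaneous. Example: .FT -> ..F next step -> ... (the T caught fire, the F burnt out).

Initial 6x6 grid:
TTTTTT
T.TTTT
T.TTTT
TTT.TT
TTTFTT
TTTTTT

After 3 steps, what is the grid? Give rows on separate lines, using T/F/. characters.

Step 1: 3 trees catch fire, 1 burn out
  TTTTTT
  T.TTTT
  T.TTTT
  TTT.TT
  TTF.FT
  TTTFTT
Step 2: 6 trees catch fire, 3 burn out
  TTTTTT
  T.TTTT
  T.TTTT
  TTF.FT
  TF...F
  TTF.FT
Step 3: 7 trees catch fire, 6 burn out
  TTTTTT
  T.TTTT
  T.FTFT
  TF...F
  F.....
  TF...F

TTTTTT
T.TTTT
T.FTFT
TF...F
F.....
TF...F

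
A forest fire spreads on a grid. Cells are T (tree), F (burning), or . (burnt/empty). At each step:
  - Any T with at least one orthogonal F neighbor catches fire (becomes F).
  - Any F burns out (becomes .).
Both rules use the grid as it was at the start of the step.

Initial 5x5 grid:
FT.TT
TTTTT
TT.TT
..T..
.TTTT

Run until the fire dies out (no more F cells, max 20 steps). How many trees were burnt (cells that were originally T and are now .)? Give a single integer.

Answer: 12

Derivation:
Step 1: +2 fires, +1 burnt (F count now 2)
Step 2: +2 fires, +2 burnt (F count now 2)
Step 3: +2 fires, +2 burnt (F count now 2)
Step 4: +1 fires, +2 burnt (F count now 1)
Step 5: +3 fires, +1 burnt (F count now 3)
Step 6: +2 fires, +3 burnt (F count now 2)
Step 7: +0 fires, +2 burnt (F count now 0)
Fire out after step 7
Initially T: 17, now '.': 20
Total burnt (originally-T cells now '.'): 12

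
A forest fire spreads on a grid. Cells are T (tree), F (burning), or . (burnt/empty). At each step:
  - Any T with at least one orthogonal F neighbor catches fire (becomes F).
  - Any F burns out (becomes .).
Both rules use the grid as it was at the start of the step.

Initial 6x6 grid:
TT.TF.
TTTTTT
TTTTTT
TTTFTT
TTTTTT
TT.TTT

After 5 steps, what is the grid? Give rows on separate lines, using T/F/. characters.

Step 1: 6 trees catch fire, 2 burn out
  TT.F..
  TTTTFT
  TTTFTT
  TTF.FT
  TTTFTT
  TT.TTT
Step 2: 9 trees catch fire, 6 burn out
  TT....
  TTTF.F
  TTF.FT
  TF...F
  TTF.FT
  TT.FTT
Step 3: 7 trees catch fire, 9 burn out
  TT....
  TTF...
  TF...F
  F.....
  TF...F
  TT..FT
Step 4: 5 trees catch fire, 7 burn out
  TT....
  TF....
  F.....
  ......
  F.....
  TF...F
Step 5: 3 trees catch fire, 5 burn out
  TF....
  F.....
  ......
  ......
  ......
  F.....

TF....
F.....
......
......
......
F.....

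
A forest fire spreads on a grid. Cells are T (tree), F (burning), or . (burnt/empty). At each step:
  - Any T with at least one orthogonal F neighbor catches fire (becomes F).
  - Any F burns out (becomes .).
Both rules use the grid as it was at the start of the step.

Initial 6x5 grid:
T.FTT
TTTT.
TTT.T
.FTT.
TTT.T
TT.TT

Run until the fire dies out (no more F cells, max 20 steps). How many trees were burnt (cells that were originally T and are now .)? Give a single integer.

Step 1: +5 fires, +2 burnt (F count now 5)
Step 2: +9 fires, +5 burnt (F count now 9)
Step 3: +2 fires, +9 burnt (F count now 2)
Step 4: +1 fires, +2 burnt (F count now 1)
Step 5: +0 fires, +1 burnt (F count now 0)
Fire out after step 5
Initially T: 21, now '.': 26
Total burnt (originally-T cells now '.'): 17

Answer: 17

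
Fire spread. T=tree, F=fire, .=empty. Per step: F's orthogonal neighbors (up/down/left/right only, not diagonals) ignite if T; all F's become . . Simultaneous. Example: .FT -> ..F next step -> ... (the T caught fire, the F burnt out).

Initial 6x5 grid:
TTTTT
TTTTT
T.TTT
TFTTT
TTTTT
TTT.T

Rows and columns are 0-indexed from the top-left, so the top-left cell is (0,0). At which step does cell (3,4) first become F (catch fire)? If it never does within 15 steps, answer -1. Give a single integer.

Step 1: cell (3,4)='T' (+3 fires, +1 burnt)
Step 2: cell (3,4)='T' (+6 fires, +3 burnt)
Step 3: cell (3,4)='F' (+7 fires, +6 burnt)
  -> target ignites at step 3
Step 4: cell (3,4)='.' (+6 fires, +7 burnt)
Step 5: cell (3,4)='.' (+4 fires, +6 burnt)
Step 6: cell (3,4)='.' (+1 fires, +4 burnt)
Step 7: cell (3,4)='.' (+0 fires, +1 burnt)
  fire out at step 7

3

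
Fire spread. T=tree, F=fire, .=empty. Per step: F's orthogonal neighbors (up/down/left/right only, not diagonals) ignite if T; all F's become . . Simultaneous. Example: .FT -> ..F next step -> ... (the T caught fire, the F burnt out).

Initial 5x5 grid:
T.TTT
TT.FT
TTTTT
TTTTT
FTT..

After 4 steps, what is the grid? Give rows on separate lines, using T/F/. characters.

Step 1: 5 trees catch fire, 2 burn out
  T.TFT
  TT..F
  TTTFT
  FTTTT
  .FT..
Step 2: 8 trees catch fire, 5 burn out
  T.F.F
  TT...
  FTF.F
  .FTFT
  ..F..
Step 3: 4 trees catch fire, 8 burn out
  T....
  FT...
  .F...
  ..F.F
  .....
Step 4: 2 trees catch fire, 4 burn out
  F....
  .F...
  .....
  .....
  .....

F....
.F...
.....
.....
.....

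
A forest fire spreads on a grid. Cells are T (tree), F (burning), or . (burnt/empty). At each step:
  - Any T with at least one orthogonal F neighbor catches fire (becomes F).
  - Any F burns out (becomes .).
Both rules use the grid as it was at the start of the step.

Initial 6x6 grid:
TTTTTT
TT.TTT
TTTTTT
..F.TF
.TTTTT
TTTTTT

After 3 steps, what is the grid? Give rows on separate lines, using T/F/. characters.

Step 1: 5 trees catch fire, 2 burn out
  TTTTTT
  TT.TTT
  TTFTTF
  ....F.
  .TFTTF
  TTTTTT
Step 2: 9 trees catch fire, 5 burn out
  TTTTTT
  TT.TTF
  TF.FF.
  ......
  .F.FF.
  TTFTTF
Step 3: 8 trees catch fire, 9 burn out
  TTTTTF
  TF.FF.
  F.....
  ......
  ......
  TF.FF.

TTTTTF
TF.FF.
F.....
......
......
TF.FF.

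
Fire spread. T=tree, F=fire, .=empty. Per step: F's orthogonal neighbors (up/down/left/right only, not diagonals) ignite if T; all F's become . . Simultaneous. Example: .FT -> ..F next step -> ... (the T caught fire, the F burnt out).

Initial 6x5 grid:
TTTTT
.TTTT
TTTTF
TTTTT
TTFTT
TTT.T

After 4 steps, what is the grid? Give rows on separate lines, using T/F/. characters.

Step 1: 7 trees catch fire, 2 burn out
  TTTTT
  .TTTF
  TTTF.
  TTFTF
  TF.FT
  TTF.T
Step 2: 8 trees catch fire, 7 burn out
  TTTTF
  .TTF.
  TTF..
  TF.F.
  F...F
  TF..T
Step 3: 6 trees catch fire, 8 burn out
  TTTF.
  .TF..
  TF...
  F....
  .....
  F...F
Step 4: 3 trees catch fire, 6 burn out
  TTF..
  .F...
  F....
  .....
  .....
  .....

TTF..
.F...
F....
.....
.....
.....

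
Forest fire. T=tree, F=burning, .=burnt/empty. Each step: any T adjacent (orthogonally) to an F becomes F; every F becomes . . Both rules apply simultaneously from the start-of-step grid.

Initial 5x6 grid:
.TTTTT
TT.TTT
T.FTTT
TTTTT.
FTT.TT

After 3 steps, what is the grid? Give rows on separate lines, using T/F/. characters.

Step 1: 4 trees catch fire, 2 burn out
  .TTTTT
  TT.TTT
  T..FTT
  FTFTT.
  .FT.TT
Step 2: 6 trees catch fire, 4 burn out
  .TTTTT
  TT.FTT
  F...FT
  .F.FT.
  ..F.TT
Step 3: 5 trees catch fire, 6 burn out
  .TTFTT
  FT..FT
  .....F
  ....F.
  ....TT

.TTFTT
FT..FT
.....F
....F.
....TT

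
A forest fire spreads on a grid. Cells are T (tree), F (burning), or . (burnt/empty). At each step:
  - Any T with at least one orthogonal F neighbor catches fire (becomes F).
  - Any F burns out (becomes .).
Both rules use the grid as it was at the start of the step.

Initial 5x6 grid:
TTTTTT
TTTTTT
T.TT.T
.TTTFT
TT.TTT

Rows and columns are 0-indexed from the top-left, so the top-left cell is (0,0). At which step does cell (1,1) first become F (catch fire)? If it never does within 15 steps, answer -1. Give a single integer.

Step 1: cell (1,1)='T' (+3 fires, +1 burnt)
Step 2: cell (1,1)='T' (+5 fires, +3 burnt)
Step 3: cell (1,1)='T' (+4 fires, +5 burnt)
Step 4: cell (1,1)='T' (+5 fires, +4 burnt)
Step 5: cell (1,1)='F' (+4 fires, +5 burnt)
  -> target ignites at step 5
Step 6: cell (1,1)='.' (+2 fires, +4 burnt)
Step 7: cell (1,1)='.' (+2 fires, +2 burnt)
Step 8: cell (1,1)='.' (+0 fires, +2 burnt)
  fire out at step 8

5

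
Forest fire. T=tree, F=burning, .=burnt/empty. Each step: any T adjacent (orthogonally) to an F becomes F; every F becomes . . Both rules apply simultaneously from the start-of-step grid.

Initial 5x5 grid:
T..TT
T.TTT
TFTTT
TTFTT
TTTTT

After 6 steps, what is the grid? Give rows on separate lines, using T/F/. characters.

Step 1: 5 trees catch fire, 2 burn out
  T..TT
  T.TTT
  F.FTT
  TF.FT
  TTFTT
Step 2: 7 trees catch fire, 5 burn out
  T..TT
  F.FTT
  ...FT
  F...F
  TF.FT
Step 3: 5 trees catch fire, 7 burn out
  F..TT
  ...FT
  ....F
  .....
  F...F
Step 4: 2 trees catch fire, 5 burn out
  ...FT
  ....F
  .....
  .....
  .....
Step 5: 1 trees catch fire, 2 burn out
  ....F
  .....
  .....
  .....
  .....
Step 6: 0 trees catch fire, 1 burn out
  .....
  .....
  .....
  .....
  .....

.....
.....
.....
.....
.....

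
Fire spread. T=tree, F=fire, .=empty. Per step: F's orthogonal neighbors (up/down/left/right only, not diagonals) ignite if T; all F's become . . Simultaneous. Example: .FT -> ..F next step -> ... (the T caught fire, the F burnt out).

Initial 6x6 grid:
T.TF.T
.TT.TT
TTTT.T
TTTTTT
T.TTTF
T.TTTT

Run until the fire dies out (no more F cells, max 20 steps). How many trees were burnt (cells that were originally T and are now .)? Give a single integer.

Step 1: +4 fires, +2 burnt (F count now 4)
Step 2: +5 fires, +4 burnt (F count now 5)
Step 3: +6 fires, +5 burnt (F count now 6)
Step 4: +6 fires, +6 burnt (F count now 6)
Step 5: +2 fires, +6 burnt (F count now 2)
Step 6: +1 fires, +2 burnt (F count now 1)
Step 7: +1 fires, +1 burnt (F count now 1)
Step 8: +1 fires, +1 burnt (F count now 1)
Step 9: +0 fires, +1 burnt (F count now 0)
Fire out after step 9
Initially T: 27, now '.': 35
Total burnt (originally-T cells now '.'): 26

Answer: 26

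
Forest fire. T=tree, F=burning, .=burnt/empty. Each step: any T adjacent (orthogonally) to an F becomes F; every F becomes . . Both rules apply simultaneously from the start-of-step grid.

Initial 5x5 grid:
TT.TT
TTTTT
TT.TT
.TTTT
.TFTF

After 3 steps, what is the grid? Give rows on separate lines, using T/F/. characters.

Step 1: 4 trees catch fire, 2 burn out
  TT.TT
  TTTTT
  TT.TT
  .TFTF
  .F.F.
Step 2: 3 trees catch fire, 4 burn out
  TT.TT
  TTTTT
  TT.TF
  .F.F.
  .....
Step 3: 3 trees catch fire, 3 burn out
  TT.TT
  TTTTF
  TF.F.
  .....
  .....

TT.TT
TTTTF
TF.F.
.....
.....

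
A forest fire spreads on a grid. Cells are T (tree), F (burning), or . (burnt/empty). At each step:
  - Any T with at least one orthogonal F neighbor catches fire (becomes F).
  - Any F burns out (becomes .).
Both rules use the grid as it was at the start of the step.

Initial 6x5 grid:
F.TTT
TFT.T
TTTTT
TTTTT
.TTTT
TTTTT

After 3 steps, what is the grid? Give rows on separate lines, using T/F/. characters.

Step 1: 3 trees catch fire, 2 burn out
  ..TTT
  F.F.T
  TFTTT
  TTTTT
  .TTTT
  TTTTT
Step 2: 4 trees catch fire, 3 burn out
  ..FTT
  ....T
  F.FTT
  TFTTT
  .TTTT
  TTTTT
Step 3: 5 trees catch fire, 4 burn out
  ...FT
  ....T
  ...FT
  F.FTT
  .FTTT
  TTTTT

...FT
....T
...FT
F.FTT
.FTTT
TTTTT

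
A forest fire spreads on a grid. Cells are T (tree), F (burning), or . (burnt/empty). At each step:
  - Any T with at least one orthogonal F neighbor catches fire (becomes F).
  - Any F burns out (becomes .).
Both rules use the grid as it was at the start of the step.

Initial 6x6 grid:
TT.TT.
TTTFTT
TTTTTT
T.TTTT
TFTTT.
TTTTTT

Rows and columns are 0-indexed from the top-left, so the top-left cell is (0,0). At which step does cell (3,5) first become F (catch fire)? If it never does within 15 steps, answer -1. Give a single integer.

Step 1: cell (3,5)='T' (+7 fires, +2 burnt)
Step 2: cell (3,5)='T' (+11 fires, +7 burnt)
Step 3: cell (3,5)='T' (+8 fires, +11 burnt)
Step 4: cell (3,5)='F' (+3 fires, +8 burnt)
  -> target ignites at step 4
Step 5: cell (3,5)='.' (+1 fires, +3 burnt)
Step 6: cell (3,5)='.' (+0 fires, +1 burnt)
  fire out at step 6

4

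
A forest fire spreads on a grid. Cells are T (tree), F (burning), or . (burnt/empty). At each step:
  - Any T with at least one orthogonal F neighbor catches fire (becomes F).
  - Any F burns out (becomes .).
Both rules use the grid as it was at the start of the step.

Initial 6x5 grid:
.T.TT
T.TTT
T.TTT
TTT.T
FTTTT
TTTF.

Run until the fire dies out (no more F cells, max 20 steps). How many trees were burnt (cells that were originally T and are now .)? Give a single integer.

Step 1: +5 fires, +2 burnt (F count now 5)
Step 2: +5 fires, +5 burnt (F count now 5)
Step 3: +3 fires, +5 burnt (F count now 3)
Step 4: +2 fires, +3 burnt (F count now 2)
Step 5: +3 fires, +2 burnt (F count now 3)
Step 6: +2 fires, +3 burnt (F count now 2)
Step 7: +1 fires, +2 burnt (F count now 1)
Step 8: +0 fires, +1 burnt (F count now 0)
Fire out after step 8
Initially T: 22, now '.': 29
Total burnt (originally-T cells now '.'): 21

Answer: 21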